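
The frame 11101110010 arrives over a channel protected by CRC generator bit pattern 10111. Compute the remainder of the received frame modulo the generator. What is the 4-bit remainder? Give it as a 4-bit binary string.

1110

Modulo-2 division of 11101110010 by 10111:
  pos 0: 11101 XOR 10111 = 01010
  pos 1: 10101 XOR 10111 = 00010
  pos 4: 10100 XOR 10111 = 00011
Remainder = 1110 (nonzero — an error is detected).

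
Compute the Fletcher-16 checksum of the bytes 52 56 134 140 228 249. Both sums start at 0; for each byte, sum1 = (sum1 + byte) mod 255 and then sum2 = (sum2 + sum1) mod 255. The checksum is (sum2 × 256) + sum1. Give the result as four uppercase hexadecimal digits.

Running sums (mod 255):
  after byte 0 (52): sum1=52, sum2=52
  after byte 1 (56): sum1=108, sum2=160
  after byte 2 (134): sum1=242, sum2=147
  after byte 3 (140): sum1=127, sum2=19
  after byte 4 (228): sum1=100, sum2=119
  after byte 5 (249): sum1=94, sum2=213
Checksum = sum2·256 + sum1 = 213·256 + 94 = 54622 = 0xD55E.

D55E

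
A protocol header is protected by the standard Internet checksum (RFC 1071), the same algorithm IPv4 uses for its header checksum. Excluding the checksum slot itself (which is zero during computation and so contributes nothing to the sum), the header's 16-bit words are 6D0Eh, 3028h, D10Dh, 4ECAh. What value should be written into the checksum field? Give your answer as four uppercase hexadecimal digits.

42F1

One's-complement addition (fold any carry out of bit 15 back into bit 0):
  0x6D0E + 0x3028 = 0x09D36
  0x9D36 + 0xD10D = 0x16E43 → wrap carry → 0x6E44
  0x6E44 + 0x4ECA = 0x0BD0E
One's-complement sum = 0xBD0E.
Checksum = ~0xBD0E & 0xFFFF = 0x42F1.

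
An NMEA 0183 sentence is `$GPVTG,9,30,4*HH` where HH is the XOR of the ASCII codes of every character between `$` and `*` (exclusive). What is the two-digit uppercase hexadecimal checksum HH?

XOR the ASCII codes of the payload characters:
  'G' = 0x47 → acc = 0x47
  'P' = 0x50 → acc = 0x17
  'V' = 0x56 → acc = 0x41
  'T' = 0x54 → acc = 0x15
  'G' = 0x47 → acc = 0x52
  ',' = 0x2C → acc = 0x7E
  '9' = 0x39 → acc = 0x47
  ',' = 0x2C → acc = 0x6B
  '3' = 0x33 → acc = 0x58
  '0' = 0x30 → acc = 0x68
  ',' = 0x2C → acc = 0x44
  '4' = 0x34 → acc = 0x70
Checksum = 0x70.

70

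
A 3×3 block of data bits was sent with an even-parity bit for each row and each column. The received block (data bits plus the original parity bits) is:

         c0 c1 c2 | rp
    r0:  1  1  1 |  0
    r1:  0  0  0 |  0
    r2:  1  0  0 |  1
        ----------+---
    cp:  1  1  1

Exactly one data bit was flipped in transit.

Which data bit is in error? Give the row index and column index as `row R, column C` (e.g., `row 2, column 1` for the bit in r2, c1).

row 0, column 0

Recompute each row's even parity and compare to rp:
  r0: data parity 1, sent rp 0 → mismatch
  r1: data parity 0, sent rp 0 → ok
  r2: data parity 1, sent rp 1 → ok
Recompute each column's even parity and compare to cp:
  c0: data parity 0, sent cp 1 → mismatch
  c1: data parity 1, sent cp 1 → ok
  c2: data parity 1, sent cp 1 → ok
Exactly one row (r0) and one column (c0) fail → the flipped bit is at their intersection.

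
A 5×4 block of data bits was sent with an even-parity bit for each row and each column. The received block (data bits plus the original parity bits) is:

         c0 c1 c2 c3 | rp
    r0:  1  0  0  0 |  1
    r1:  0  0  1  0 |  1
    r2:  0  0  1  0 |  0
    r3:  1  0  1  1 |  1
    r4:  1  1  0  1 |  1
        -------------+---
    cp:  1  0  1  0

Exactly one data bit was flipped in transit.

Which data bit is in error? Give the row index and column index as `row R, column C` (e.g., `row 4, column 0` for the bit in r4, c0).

row 2, column 1

Recompute each row's even parity and compare to rp:
  r0: data parity 1, sent rp 1 → ok
  r1: data parity 1, sent rp 1 → ok
  r2: data parity 1, sent rp 0 → mismatch
  r3: data parity 1, sent rp 1 → ok
  r4: data parity 1, sent rp 1 → ok
Recompute each column's even parity and compare to cp:
  c0: data parity 1, sent cp 1 → ok
  c1: data parity 1, sent cp 0 → mismatch
  c2: data parity 1, sent cp 1 → ok
  c3: data parity 0, sent cp 0 → ok
Exactly one row (r2) and one column (c1) fail → the flipped bit is at their intersection.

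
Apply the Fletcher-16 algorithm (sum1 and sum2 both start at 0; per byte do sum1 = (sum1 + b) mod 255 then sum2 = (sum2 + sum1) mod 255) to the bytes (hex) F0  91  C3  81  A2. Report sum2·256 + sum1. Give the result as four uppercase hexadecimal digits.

Running sums (mod 255):
  after byte 0 (F0): sum1=240, sum2=240
  after byte 1 (91): sum1=130, sum2=115
  after byte 2 (C3): sum1=70, sum2=185
  after byte 3 (81): sum1=199, sum2=129
  after byte 4 (A2): sum1=106, sum2=235
Checksum = sum2·256 + sum1 = 235·256 + 106 = 60266 = 0xEB6A.

EB6A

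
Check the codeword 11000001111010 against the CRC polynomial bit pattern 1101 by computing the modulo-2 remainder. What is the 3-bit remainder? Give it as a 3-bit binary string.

000

Modulo-2 division of 11000001111010 by 1101:
  pos 0: 1100 XOR 1101 = 0001
  pos 3: 1000 XOR 1101 = 0101
  pos 4: 1011 XOR 1101 = 0110
  pos 5: 1101 XOR 1101 = 0000
  pos 9: 1101 XOR 1101 = 0000
Remainder = 000 (zero — the frame passes the CRC check).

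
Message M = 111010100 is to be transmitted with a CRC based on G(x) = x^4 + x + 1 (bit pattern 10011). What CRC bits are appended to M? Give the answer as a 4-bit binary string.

Append 4 zeros: 1110101000000. Divide by 10011 (XOR where the leading bit is 1):
  pos 0: 11101 XOR 10011 = 01110
  pos 1: 11100 XOR 10011 = 01111
  pos 2: 11111 XOR 10011 = 01100
  pos 3: 11000 XOR 10011 = 01011
  pos 4: 10110 XOR 10011 = 00101
  pos 6: 10100 XOR 10011 = 00111
  pos 8: 11100 XOR 10011 = 01111
Remainder (last 4 bits) = 1111. This is the CRC / FCS.

1111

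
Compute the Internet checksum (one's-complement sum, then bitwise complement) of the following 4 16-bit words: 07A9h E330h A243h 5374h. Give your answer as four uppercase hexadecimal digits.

1F6E

One's-complement addition (fold any carry out of bit 15 back into bit 0):
  0x07A9 + 0xE330 = 0x0EAD9
  0xEAD9 + 0xA243 = 0x18D1C → wrap carry → 0x8D1D
  0x8D1D + 0x5374 = 0x0E091
One's-complement sum = 0xE091.
Checksum = ~0xE091 & 0xFFFF = 0x1F6E.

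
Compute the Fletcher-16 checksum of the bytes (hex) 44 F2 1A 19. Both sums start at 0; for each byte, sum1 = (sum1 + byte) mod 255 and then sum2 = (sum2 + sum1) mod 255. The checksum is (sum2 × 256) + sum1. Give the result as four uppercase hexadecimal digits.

376A

Running sums (mod 255):
  after byte 0 (44): sum1=68, sum2=68
  after byte 1 (F2): sum1=55, sum2=123
  after byte 2 (1A): sum1=81, sum2=204
  after byte 3 (19): sum1=106, sum2=55
Checksum = sum2·256 + sum1 = 55·256 + 106 = 14186 = 0x376A.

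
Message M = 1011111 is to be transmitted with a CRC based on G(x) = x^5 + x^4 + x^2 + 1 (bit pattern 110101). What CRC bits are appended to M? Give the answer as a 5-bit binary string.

00000

Append 5 zeros: 101111100000. Divide by 110101 (XOR where the leading bit is 1):
  pos 0: 101111 XOR 110101 = 011010
  pos 1: 110101 XOR 110101 = 000000
Remainder (last 5 bits) = 00000. This is the CRC / FCS.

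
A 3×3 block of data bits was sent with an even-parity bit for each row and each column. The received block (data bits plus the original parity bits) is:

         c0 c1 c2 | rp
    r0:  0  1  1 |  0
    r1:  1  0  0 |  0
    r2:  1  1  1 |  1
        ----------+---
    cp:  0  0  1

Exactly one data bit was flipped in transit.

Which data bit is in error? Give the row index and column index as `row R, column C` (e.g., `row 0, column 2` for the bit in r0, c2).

Recompute each row's even parity and compare to rp:
  r0: data parity 0, sent rp 0 → ok
  r1: data parity 1, sent rp 0 → mismatch
  r2: data parity 1, sent rp 1 → ok
Recompute each column's even parity and compare to cp:
  c0: data parity 0, sent cp 0 → ok
  c1: data parity 0, sent cp 0 → ok
  c2: data parity 0, sent cp 1 → mismatch
Exactly one row (r1) and one column (c2) fail → the flipped bit is at their intersection.

row 1, column 2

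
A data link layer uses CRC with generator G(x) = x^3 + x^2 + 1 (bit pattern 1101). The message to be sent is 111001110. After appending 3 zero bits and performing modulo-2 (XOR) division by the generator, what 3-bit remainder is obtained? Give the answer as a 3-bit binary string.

100

Append 3 zeros: 111001110000. Divide by 1101 (XOR where the leading bit is 1):
  pos 0: 1110 XOR 1101 = 0011
  pos 2: 1101 XOR 1101 = 0000
  pos 6: 1100 XOR 1101 = 0001
Remainder (last 3 bits) = 100. This is the CRC / FCS.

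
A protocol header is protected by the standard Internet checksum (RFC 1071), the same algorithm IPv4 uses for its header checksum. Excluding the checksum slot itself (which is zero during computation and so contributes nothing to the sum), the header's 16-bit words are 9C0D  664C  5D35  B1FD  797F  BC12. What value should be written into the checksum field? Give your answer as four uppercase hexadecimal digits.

One's-complement addition (fold any carry out of bit 15 back into bit 0):
  0x9C0D + 0x664C = 0x10259 → wrap carry → 0x025A
  0x025A + 0x5D35 = 0x05F8F
  0x5F8F + 0xB1FD = 0x1118C → wrap carry → 0x118D
  0x118D + 0x797F = 0x08B0C
  0x8B0C + 0xBC12 = 0x1471E → wrap carry → 0x471F
One's-complement sum = 0x471F.
Checksum = ~0x471F & 0xFFFF = 0xB8E0.

B8E0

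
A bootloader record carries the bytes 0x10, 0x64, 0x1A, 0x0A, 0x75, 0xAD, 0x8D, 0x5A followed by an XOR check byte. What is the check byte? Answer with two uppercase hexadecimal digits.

XOR the bytes together:
  start with 0x10
  0x10 ⊕ 0x64 = 0x74
  0x74 ⊕ 0x1A = 0x6E
  0x6E ⊕ 0x0A = 0x64
  0x64 ⊕ 0x75 = 0x11
  0x11 ⊕ 0xAD = 0xBC
  0xBC ⊕ 0x8D = 0x31
  0x31 ⊕ 0x5A = 0x6B

6B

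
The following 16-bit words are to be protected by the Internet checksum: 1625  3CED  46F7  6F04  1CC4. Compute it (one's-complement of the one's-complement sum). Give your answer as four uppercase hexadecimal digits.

DA2D

One's-complement addition (fold any carry out of bit 15 back into bit 0):
  0x1625 + 0x3CED = 0x05312
  0x5312 + 0x46F7 = 0x09A09
  0x9A09 + 0x6F04 = 0x1090D → wrap carry → 0x090E
  0x090E + 0x1CC4 = 0x025D2
One's-complement sum = 0x25D2.
Checksum = ~0x25D2 & 0xFFFF = 0xDA2D.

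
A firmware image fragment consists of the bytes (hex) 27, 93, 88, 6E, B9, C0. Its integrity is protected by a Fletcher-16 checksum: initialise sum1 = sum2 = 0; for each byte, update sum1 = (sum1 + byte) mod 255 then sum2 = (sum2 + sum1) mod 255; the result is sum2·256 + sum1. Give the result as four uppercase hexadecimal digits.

Running sums (mod 255):
  after byte 0 (27): sum1=39, sum2=39
  after byte 1 (93): sum1=186, sum2=225
  after byte 2 (88): sum1=67, sum2=37
  after byte 3 (6E): sum1=177, sum2=214
  after byte 4 (B9): sum1=107, sum2=66
  after byte 5 (C0): sum1=44, sum2=110
Checksum = sum2·256 + sum1 = 110·256 + 44 = 28204 = 0x6E2C.

6E2C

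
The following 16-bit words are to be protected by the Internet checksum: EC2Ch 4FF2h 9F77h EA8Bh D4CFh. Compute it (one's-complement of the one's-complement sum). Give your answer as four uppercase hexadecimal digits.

650D

One's-complement addition (fold any carry out of bit 15 back into bit 0):
  0xEC2C + 0x4FF2 = 0x13C1E → wrap carry → 0x3C1F
  0x3C1F + 0x9F77 = 0x0DB96
  0xDB96 + 0xEA8B = 0x1C621 → wrap carry → 0xC622
  0xC622 + 0xD4CF = 0x19AF1 → wrap carry → 0x9AF2
One's-complement sum = 0x9AF2.
Checksum = ~0x9AF2 & 0xFFFF = 0x650D.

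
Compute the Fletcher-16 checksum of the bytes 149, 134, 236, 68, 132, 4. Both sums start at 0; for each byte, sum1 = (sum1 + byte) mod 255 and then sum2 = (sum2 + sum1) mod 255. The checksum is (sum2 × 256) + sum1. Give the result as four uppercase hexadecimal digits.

AFD5

Running sums (mod 255):
  after byte 0 (149): sum1=149, sum2=149
  after byte 1 (134): sum1=28, sum2=177
  after byte 2 (236): sum1=9, sum2=186
  after byte 3 (68): sum1=77, sum2=8
  after byte 4 (132): sum1=209, sum2=217
  after byte 5 (4): sum1=213, sum2=175
Checksum = sum2·256 + sum1 = 175·256 + 213 = 45013 = 0xAFD5.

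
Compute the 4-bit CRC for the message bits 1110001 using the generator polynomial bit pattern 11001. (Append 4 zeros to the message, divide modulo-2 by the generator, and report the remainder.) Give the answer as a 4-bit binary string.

Append 4 zeros: 11100010000. Divide by 11001 (XOR where the leading bit is 1):
  pos 0: 11100 XOR 11001 = 00101
  pos 2: 10101 XOR 11001 = 01100
  pos 3: 11000 XOR 11001 = 00001
Remainder (last 4 bits) = 1000. This is the CRC / FCS.

1000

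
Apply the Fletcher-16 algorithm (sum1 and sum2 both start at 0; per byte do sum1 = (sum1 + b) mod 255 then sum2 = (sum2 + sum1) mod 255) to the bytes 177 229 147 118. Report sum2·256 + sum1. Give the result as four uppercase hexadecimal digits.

Running sums (mod 255):
  after byte 0 (177): sum1=177, sum2=177
  after byte 1 (229): sum1=151, sum2=73
  after byte 2 (147): sum1=43, sum2=116
  after byte 3 (118): sum1=161, sum2=22
Checksum = sum2·256 + sum1 = 22·256 + 161 = 5793 = 0x16A1.

16A1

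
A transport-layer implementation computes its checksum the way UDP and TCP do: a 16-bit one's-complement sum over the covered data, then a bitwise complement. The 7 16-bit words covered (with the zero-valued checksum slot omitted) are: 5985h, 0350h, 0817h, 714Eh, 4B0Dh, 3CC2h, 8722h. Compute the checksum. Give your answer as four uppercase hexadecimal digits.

1AD3

One's-complement addition (fold any carry out of bit 15 back into bit 0):
  0x5985 + 0x0350 = 0x05CD5
  0x5CD5 + 0x0817 = 0x064EC
  0x64EC + 0x714E = 0x0D63A
  0xD63A + 0x4B0D = 0x12147 → wrap carry → 0x2148
  0x2148 + 0x3CC2 = 0x05E0A
  0x5E0A + 0x8722 = 0x0E52C
One's-complement sum = 0xE52C.
Checksum = ~0xE52C & 0xFFFF = 0x1AD3.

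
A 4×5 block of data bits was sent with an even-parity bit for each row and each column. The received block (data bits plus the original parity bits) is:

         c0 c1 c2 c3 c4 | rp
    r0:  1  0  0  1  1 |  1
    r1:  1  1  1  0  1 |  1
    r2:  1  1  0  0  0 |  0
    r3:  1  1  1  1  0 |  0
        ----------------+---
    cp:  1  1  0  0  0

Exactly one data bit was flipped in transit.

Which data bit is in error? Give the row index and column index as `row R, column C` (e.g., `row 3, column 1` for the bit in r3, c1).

Recompute each row's even parity and compare to rp:
  r0: data parity 1, sent rp 1 → ok
  r1: data parity 0, sent rp 1 → mismatch
  r2: data parity 0, sent rp 0 → ok
  r3: data parity 0, sent rp 0 → ok
Recompute each column's even parity and compare to cp:
  c0: data parity 0, sent cp 1 → mismatch
  c1: data parity 1, sent cp 1 → ok
  c2: data parity 0, sent cp 0 → ok
  c3: data parity 0, sent cp 0 → ok
  c4: data parity 0, sent cp 0 → ok
Exactly one row (r1) and one column (c0) fail → the flipped bit is at their intersection.

row 1, column 0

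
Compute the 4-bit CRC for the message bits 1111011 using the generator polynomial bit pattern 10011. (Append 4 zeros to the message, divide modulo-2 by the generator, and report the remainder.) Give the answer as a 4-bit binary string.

Append 4 zeros: 11110110000. Divide by 10011 (XOR where the leading bit is 1):
  pos 0: 11110 XOR 10011 = 01101
  pos 1: 11011 XOR 10011 = 01000
  pos 2: 10001 XOR 10011 = 00010
  pos 5: 10000 XOR 10011 = 00011
Remainder (last 4 bits) = 0110. This is the CRC / FCS.

0110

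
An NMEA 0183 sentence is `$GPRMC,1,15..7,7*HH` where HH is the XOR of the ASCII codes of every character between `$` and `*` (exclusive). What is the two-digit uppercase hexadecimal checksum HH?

52

XOR the ASCII codes of the payload characters:
  'G' = 0x47 → acc = 0x47
  'P' = 0x50 → acc = 0x17
  'R' = 0x52 → acc = 0x45
  'M' = 0x4D → acc = 0x08
  'C' = 0x43 → acc = 0x4B
  ',' = 0x2C → acc = 0x67
  '1' = 0x31 → acc = 0x56
  ',' = 0x2C → acc = 0x7A
  '1' = 0x31 → acc = 0x4B
  '5' = 0x35 → acc = 0x7E
  '.' = 0x2E → acc = 0x50
  '.' = 0x2E → acc = 0x7E
  '7' = 0x37 → acc = 0x49
  ',' = 0x2C → acc = 0x65
  '7' = 0x37 → acc = 0x52
Checksum = 0x52.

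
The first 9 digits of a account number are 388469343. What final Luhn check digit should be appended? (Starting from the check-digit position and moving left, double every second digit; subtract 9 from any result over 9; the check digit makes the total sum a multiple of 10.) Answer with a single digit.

Partial digits right→left: 3 4 3 9 6 4 8 8 3
Double every second digit counting from the check-digit position (so the 1st, 3rd, 5th, ... of the partial from the right).
  doubled (with −9 where >9): 6 6 3 7 6 → sum 28
  kept as-is: 4 9 4 8 → sum 25
Total = 28 + 25 = 53.
Check digit = (10 − (53 mod 10)) mod 10 = 7.

7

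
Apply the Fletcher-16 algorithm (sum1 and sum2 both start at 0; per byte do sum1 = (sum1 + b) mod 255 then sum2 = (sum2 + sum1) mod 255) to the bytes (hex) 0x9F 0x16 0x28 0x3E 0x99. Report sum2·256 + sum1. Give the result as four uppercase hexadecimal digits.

Running sums (mod 255):
  after byte 0 (0x9F): sum1=159, sum2=159
  after byte 1 (0x16): sum1=181, sum2=85
  after byte 2 (0x28): sum1=221, sum2=51
  after byte 3 (0x3E): sum1=28, sum2=79
  after byte 4 (0x99): sum1=181, sum2=5
Checksum = sum2·256 + sum1 = 5·256 + 181 = 1461 = 0x05B5.

05B5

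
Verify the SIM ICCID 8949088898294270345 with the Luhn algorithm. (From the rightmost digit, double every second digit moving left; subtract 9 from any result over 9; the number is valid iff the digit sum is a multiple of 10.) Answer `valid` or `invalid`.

From the right, keep odd positions and double even positions (subtract 9 from any doubled value over 9):
  doubled (positions 2,4,...): 8 0 4 9 7 7 7 9 9 → sum 60
  kept (positions 1,3,...): 5 3 7 4 2 9 8 0 4 8 → sum 50
Total = 110.
110 mod 10 = 0, so the number is valid.

valid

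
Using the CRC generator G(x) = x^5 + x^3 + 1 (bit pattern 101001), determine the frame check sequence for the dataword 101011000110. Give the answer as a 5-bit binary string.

Append 5 zeros: 10101100011000000. Divide by 101001 (XOR where the leading bit is 1):
  pos 0: 101011 XOR 101001 = 000010
  pos 4: 100001 XOR 101001 = 001000
  pos 6: 100010 XOR 101001 = 001011
  pos 8: 101100 XOR 101001 = 000101
  pos 11: 101000 XOR 101001 = 000001
Remainder (last 5 bits) = 00001. This is the CRC / FCS.

00001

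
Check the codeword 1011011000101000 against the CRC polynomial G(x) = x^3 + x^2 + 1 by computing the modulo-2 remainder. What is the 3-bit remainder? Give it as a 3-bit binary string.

000

Modulo-2 division of 1011011000101000 by 1101:
  pos 0: 1011 XOR 1101 = 0110
  pos 1: 1100 XOR 1101 = 0001
  pos 4: 1110 XOR 1101 = 0011
  pos 6: 1100 XOR 1101 = 0001
  pos 9: 1101 XOR 1101 = 0000
Remainder = 000 (zero — the frame passes the CRC check).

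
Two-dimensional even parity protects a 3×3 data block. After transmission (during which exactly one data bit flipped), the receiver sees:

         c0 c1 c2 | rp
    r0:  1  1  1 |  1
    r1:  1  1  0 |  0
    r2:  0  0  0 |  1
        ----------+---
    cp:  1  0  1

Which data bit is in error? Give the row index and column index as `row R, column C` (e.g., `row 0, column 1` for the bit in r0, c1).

Recompute each row's even parity and compare to rp:
  r0: data parity 1, sent rp 1 → ok
  r1: data parity 0, sent rp 0 → ok
  r2: data parity 0, sent rp 1 → mismatch
Recompute each column's even parity and compare to cp:
  c0: data parity 0, sent cp 1 → mismatch
  c1: data parity 0, sent cp 0 → ok
  c2: data parity 1, sent cp 1 → ok
Exactly one row (r2) and one column (c0) fail → the flipped bit is at their intersection.

row 2, column 0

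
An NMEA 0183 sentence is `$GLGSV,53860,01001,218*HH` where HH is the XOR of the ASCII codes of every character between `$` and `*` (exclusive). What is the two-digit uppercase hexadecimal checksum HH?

XOR the ASCII codes of the payload characters:
  'G' = 0x47 → acc = 0x47
  'L' = 0x4C → acc = 0x0B
  'G' = 0x47 → acc = 0x4C
  'S' = 0x53 → acc = 0x1F
  'V' = 0x56 → acc = 0x49
  ',' = 0x2C → acc = 0x65
  '5' = 0x35 → acc = 0x50
  '3' = 0x33 → acc = 0x63
  '8' = 0x38 → acc = 0x5B
  '6' = 0x36 → acc = 0x6D
  '0' = 0x30 → acc = 0x5D
  ',' = 0x2C → acc = 0x71
  '0' = 0x30 → acc = 0x41
  '1' = 0x31 → acc = 0x70
  '0' = 0x30 → acc = 0x40
  '0' = 0x30 → acc = 0x70
  '1' = 0x31 → acc = 0x41
  ',' = 0x2C → acc = 0x6D
  '2' = 0x32 → acc = 0x5F
  '1' = 0x31 → acc = 0x6E
  '8' = 0x38 → acc = 0x56
Checksum = 0x56.

56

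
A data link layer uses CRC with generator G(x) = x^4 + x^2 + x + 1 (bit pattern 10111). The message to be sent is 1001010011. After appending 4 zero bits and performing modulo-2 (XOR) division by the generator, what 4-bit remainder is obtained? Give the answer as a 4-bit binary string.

1000

Append 4 zeros: 10010100110000. Divide by 10111 (XOR where the leading bit is 1):
  pos 0: 10010 XOR 10111 = 00101
  pos 2: 10110 XOR 10111 = 00001
  pos 6: 10110 XOR 10111 = 00001
Remainder (last 4 bits) = 1000. This is the CRC / FCS.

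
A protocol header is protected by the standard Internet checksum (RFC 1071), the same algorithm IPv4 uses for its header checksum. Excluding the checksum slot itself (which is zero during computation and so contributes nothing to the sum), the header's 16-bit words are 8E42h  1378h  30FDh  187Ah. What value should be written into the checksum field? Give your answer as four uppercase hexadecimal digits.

14CE

One's-complement addition (fold any carry out of bit 15 back into bit 0):
  0x8E42 + 0x1378 = 0x0A1BA
  0xA1BA + 0x30FD = 0x0D2B7
  0xD2B7 + 0x187A = 0x0EB31
One's-complement sum = 0xEB31.
Checksum = ~0xEB31 & 0xFFFF = 0x14CE.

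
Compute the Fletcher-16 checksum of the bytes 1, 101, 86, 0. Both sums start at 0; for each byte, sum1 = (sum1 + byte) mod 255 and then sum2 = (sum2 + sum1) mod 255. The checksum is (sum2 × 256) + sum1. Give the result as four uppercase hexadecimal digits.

Running sums (mod 255):
  after byte 0 (1): sum1=1, sum2=1
  after byte 1 (101): sum1=102, sum2=103
  after byte 2 (86): sum1=188, sum2=36
  after byte 3 (0): sum1=188, sum2=224
Checksum = sum2·256 + sum1 = 224·256 + 188 = 57532 = 0xE0BC.

E0BC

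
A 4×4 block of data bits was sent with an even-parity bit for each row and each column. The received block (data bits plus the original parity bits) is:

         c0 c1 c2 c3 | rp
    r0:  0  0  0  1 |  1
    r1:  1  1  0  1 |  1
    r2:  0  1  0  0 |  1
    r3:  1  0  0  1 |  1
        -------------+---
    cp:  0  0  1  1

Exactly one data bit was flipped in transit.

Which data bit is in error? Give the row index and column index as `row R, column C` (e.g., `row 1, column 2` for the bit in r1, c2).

row 3, column 2

Recompute each row's even parity and compare to rp:
  r0: data parity 1, sent rp 1 → ok
  r1: data parity 1, sent rp 1 → ok
  r2: data parity 1, sent rp 1 → ok
  r3: data parity 0, sent rp 1 → mismatch
Recompute each column's even parity and compare to cp:
  c0: data parity 0, sent cp 0 → ok
  c1: data parity 0, sent cp 0 → ok
  c2: data parity 0, sent cp 1 → mismatch
  c3: data parity 1, sent cp 1 → ok
Exactly one row (r3) and one column (c2) fail → the flipped bit is at their intersection.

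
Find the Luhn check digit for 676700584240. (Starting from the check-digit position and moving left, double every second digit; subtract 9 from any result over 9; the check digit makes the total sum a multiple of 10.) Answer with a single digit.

4

Partial digits right→left: 0 4 2 4 8 5 0 0 7 6 7 6
Double every second digit counting from the check-digit position (so the 1st, 3rd, 5th, ... of the partial from the right).
  doubled (with −9 where >9): 0 4 7 0 5 5 → sum 21
  kept as-is: 4 4 5 0 6 6 → sum 25
Total = 21 + 25 = 46.
Check digit = (10 − (46 mod 10)) mod 10 = 4.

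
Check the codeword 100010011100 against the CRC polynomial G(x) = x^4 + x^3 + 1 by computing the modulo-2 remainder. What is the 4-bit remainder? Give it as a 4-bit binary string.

Modulo-2 division of 100010011100 by 11001:
  pos 0: 10001 XOR 11001 = 01000
  pos 1: 10000 XOR 11001 = 01001
  pos 2: 10010 XOR 11001 = 01011
  pos 3: 10111 XOR 11001 = 01110
  pos 4: 11101 XOR 11001 = 00100
  pos 6: 10010 XOR 11001 = 01011
  pos 7: 10110 XOR 11001 = 01111
Remainder = 1111 (nonzero — an error is detected).

1111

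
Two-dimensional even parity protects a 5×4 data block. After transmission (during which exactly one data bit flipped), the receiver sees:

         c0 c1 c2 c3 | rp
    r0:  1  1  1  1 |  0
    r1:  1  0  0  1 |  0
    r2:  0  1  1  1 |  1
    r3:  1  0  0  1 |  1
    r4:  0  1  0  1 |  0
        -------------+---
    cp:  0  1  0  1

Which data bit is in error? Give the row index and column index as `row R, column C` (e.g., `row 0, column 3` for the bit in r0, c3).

row 3, column 0

Recompute each row's even parity and compare to rp:
  r0: data parity 0, sent rp 0 → ok
  r1: data parity 0, sent rp 0 → ok
  r2: data parity 1, sent rp 1 → ok
  r3: data parity 0, sent rp 1 → mismatch
  r4: data parity 0, sent rp 0 → ok
Recompute each column's even parity and compare to cp:
  c0: data parity 1, sent cp 0 → mismatch
  c1: data parity 1, sent cp 1 → ok
  c2: data parity 0, sent cp 0 → ok
  c3: data parity 1, sent cp 1 → ok
Exactly one row (r3) and one column (c0) fail → the flipped bit is at their intersection.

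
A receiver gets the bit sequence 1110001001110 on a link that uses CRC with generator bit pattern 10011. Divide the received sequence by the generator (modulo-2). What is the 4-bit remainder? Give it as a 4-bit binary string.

Modulo-2 division of 1110001001110 by 10011:
  pos 0: 11100 XOR 10011 = 01111
  pos 1: 11110 XOR 10011 = 01101
  pos 2: 11011 XOR 10011 = 01000
  pos 3: 10000 XOR 10011 = 00011
  pos 6: 11011 XOR 10011 = 01000
  pos 7: 10001 XOR 10011 = 00010
Remainder = 0100 (nonzero — an error is detected).

0100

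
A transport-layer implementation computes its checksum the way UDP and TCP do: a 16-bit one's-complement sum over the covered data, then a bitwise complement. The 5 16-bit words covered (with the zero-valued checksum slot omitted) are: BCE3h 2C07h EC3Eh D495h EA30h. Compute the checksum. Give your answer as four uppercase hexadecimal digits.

6C0F

One's-complement addition (fold any carry out of bit 15 back into bit 0):
  0xBCE3 + 0x2C07 = 0x0E8EA
  0xE8EA + 0xEC3E = 0x1D528 → wrap carry → 0xD529
  0xD529 + 0xD495 = 0x1A9BE → wrap carry → 0xA9BF
  0xA9BF + 0xEA30 = 0x193EF → wrap carry → 0x93F0
One's-complement sum = 0x93F0.
Checksum = ~0x93F0 & 0xFFFF = 0x6C0F.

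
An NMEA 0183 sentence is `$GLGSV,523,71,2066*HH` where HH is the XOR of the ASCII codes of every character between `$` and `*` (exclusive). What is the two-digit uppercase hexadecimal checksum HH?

XOR the ASCII codes of the payload characters:
  'G' = 0x47 → acc = 0x47
  'L' = 0x4C → acc = 0x0B
  'G' = 0x47 → acc = 0x4C
  'S' = 0x53 → acc = 0x1F
  'V' = 0x56 → acc = 0x49
  ',' = 0x2C → acc = 0x65
  '5' = 0x35 → acc = 0x50
  '2' = 0x32 → acc = 0x62
  '3' = 0x33 → acc = 0x51
  ',' = 0x2C → acc = 0x7D
  '7' = 0x37 → acc = 0x4A
  '1' = 0x31 → acc = 0x7B
  ',' = 0x2C → acc = 0x57
  '2' = 0x32 → acc = 0x65
  '0' = 0x30 → acc = 0x55
  '6' = 0x36 → acc = 0x63
  '6' = 0x36 → acc = 0x55
Checksum = 0x55.

55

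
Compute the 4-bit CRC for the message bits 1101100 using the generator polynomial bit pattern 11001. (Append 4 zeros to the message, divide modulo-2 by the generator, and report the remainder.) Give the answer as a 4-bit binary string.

Append 4 zeros: 11011000000. Divide by 11001 (XOR where the leading bit is 1):
  pos 0: 11011 XOR 11001 = 00010
  pos 3: 10000 XOR 11001 = 01001
  pos 4: 10010 XOR 11001 = 01011
  pos 5: 10110 XOR 11001 = 01111
  pos 6: 11110 XOR 11001 = 00111
Remainder (last 4 bits) = 0111. This is the CRC / FCS.

0111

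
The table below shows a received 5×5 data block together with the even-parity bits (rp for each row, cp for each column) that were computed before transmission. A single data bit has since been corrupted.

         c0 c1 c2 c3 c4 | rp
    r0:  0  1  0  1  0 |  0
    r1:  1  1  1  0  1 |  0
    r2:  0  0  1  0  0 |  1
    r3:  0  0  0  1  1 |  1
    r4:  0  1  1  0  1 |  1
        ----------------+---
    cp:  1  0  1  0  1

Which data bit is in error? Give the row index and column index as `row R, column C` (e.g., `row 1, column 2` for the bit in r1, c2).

Recompute each row's even parity and compare to rp:
  r0: data parity 0, sent rp 0 → ok
  r1: data parity 0, sent rp 0 → ok
  r2: data parity 1, sent rp 1 → ok
  r3: data parity 0, sent rp 1 → mismatch
  r4: data parity 1, sent rp 1 → ok
Recompute each column's even parity and compare to cp:
  c0: data parity 1, sent cp 1 → ok
  c1: data parity 1, sent cp 0 → mismatch
  c2: data parity 1, sent cp 1 → ok
  c3: data parity 0, sent cp 0 → ok
  c4: data parity 1, sent cp 1 → ok
Exactly one row (r3) and one column (c1) fail → the flipped bit is at their intersection.

row 3, column 1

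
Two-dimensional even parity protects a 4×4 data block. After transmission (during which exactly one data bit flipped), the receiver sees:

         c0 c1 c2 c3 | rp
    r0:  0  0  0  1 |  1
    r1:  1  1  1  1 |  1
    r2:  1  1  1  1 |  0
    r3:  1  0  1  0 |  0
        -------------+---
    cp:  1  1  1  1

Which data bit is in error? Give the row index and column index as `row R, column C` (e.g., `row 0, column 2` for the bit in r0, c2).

Recompute each row's even parity and compare to rp:
  r0: data parity 1, sent rp 1 → ok
  r1: data parity 0, sent rp 1 → mismatch
  r2: data parity 0, sent rp 0 → ok
  r3: data parity 0, sent rp 0 → ok
Recompute each column's even parity and compare to cp:
  c0: data parity 1, sent cp 1 → ok
  c1: data parity 0, sent cp 1 → mismatch
  c2: data parity 1, sent cp 1 → ok
  c3: data parity 1, sent cp 1 → ok
Exactly one row (r1) and one column (c1) fail → the flipped bit is at their intersection.

row 1, column 1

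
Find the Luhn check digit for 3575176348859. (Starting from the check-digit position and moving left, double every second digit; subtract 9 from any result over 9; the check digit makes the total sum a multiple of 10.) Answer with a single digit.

Partial digits right→left: 9 5 8 8 4 3 6 7 1 5 7 5 3
Double every second digit counting from the check-digit position (so the 1st, 3rd, 5th, ... of the partial from the right).
  doubled (with −9 where >9): 9 7 8 3 2 5 6 → sum 40
  kept as-is: 5 8 3 7 5 5 → sum 33
Total = 40 + 33 = 73.
Check digit = (10 − (73 mod 10)) mod 10 = 7.

7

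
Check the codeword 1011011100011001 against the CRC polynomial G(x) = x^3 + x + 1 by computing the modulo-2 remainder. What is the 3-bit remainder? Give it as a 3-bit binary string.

Modulo-2 division of 1011011100011001 by 1011:
  pos 0: 1011 XOR 1011 = 0000
  pos 5: 1110 XOR 1011 = 0101
  pos 6: 1010 XOR 1011 = 0001
  pos 9: 1011 XOR 1011 = 0000
Remainder = 001 (nonzero — an error is detected).

001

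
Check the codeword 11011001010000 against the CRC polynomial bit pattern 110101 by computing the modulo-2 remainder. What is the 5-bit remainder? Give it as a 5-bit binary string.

00000

Modulo-2 division of 11011001010000 by 110101:
  pos 0: 110110 XOR 110101 = 000011
  pos 4: 110101 XOR 110101 = 000000
Remainder = 00000 (zero — the frame passes the CRC check).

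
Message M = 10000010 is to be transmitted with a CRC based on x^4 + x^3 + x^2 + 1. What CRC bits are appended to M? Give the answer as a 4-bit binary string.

1010

Append 4 zeros: 100000100000. Divide by 11101 (XOR where the leading bit is 1):
  pos 0: 10000 XOR 11101 = 01101
  pos 1: 11010 XOR 11101 = 00111
  pos 3: 11110 XOR 11101 = 00011
  pos 6: 11000 XOR 11101 = 00101
Remainder (last 4 bits) = 1010. This is the CRC / FCS.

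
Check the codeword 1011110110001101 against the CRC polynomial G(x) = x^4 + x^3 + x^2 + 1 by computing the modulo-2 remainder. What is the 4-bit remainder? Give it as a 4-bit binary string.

Modulo-2 division of 1011110110001101 by 11101:
  pos 0: 10111 XOR 11101 = 01010
  pos 1: 10101 XOR 11101 = 01000
  pos 2: 10000 XOR 11101 = 01101
  pos 3: 11011 XOR 11101 = 00110
  pos 5: 11010 XOR 11101 = 00111
  pos 7: 11100 XOR 11101 = 00001
  pos 11: 11101 XOR 11101 = 00000
Remainder = 0000 (zero — the frame passes the CRC check).

0000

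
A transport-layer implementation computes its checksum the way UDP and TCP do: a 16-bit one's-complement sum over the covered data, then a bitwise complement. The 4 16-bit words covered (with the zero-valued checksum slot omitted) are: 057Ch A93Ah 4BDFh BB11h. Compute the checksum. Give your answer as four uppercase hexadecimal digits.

One's-complement addition (fold any carry out of bit 15 back into bit 0):
  0x057C + 0xA93A = 0x0AEB6
  0xAEB6 + 0x4BDF = 0x0FA95
  0xFA95 + 0xBB11 = 0x1B5A6 → wrap carry → 0xB5A7
One's-complement sum = 0xB5A7.
Checksum = ~0xB5A7 & 0xFFFF = 0x4A58.

4A58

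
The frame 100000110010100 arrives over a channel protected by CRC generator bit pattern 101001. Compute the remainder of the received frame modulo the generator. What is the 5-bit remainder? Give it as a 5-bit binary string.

Modulo-2 division of 100000110010100 by 101001:
  pos 0: 100000 XOR 101001 = 001001
  pos 2: 100111 XOR 101001 = 001110
  pos 4: 111000 XOR 101001 = 010001
  pos 5: 100011 XOR 101001 = 001010
  pos 7: 101001 XOR 101001 = 000000
Remainder = 00000 (zero — the frame passes the CRC check).

00000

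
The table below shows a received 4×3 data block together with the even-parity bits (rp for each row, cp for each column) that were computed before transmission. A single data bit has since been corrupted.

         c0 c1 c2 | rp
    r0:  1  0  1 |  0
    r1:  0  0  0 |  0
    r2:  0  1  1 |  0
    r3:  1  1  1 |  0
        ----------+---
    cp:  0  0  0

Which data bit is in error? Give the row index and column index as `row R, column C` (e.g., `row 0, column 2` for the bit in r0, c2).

row 3, column 2

Recompute each row's even parity and compare to rp:
  r0: data parity 0, sent rp 0 → ok
  r1: data parity 0, sent rp 0 → ok
  r2: data parity 0, sent rp 0 → ok
  r3: data parity 1, sent rp 0 → mismatch
Recompute each column's even parity and compare to cp:
  c0: data parity 0, sent cp 0 → ok
  c1: data parity 0, sent cp 0 → ok
  c2: data parity 1, sent cp 0 → mismatch
Exactly one row (r3) and one column (c2) fail → the flipped bit is at their intersection.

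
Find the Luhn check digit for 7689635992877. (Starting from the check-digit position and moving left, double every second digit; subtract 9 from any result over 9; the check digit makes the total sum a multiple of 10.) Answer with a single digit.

7

Partial digits right→left: 7 7 8 2 9 9 5 3 6 9 8 6 7
Double every second digit counting from the check-digit position (so the 1st, 3rd, 5th, ... of the partial from the right).
  doubled (with −9 where >9): 5 7 9 1 3 7 5 → sum 37
  kept as-is: 7 2 9 3 9 6 → sum 36
Total = 37 + 36 = 73.
Check digit = (10 − (73 mod 10)) mod 10 = 7.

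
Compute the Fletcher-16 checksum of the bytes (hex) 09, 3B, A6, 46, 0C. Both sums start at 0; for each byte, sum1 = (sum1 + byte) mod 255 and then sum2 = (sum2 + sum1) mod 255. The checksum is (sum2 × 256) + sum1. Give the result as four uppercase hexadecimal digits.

A63D

Running sums (mod 255):
  after byte 0 (09): sum1=9, sum2=9
  after byte 1 (3B): sum1=68, sum2=77
  after byte 2 (A6): sum1=234, sum2=56
  after byte 3 (46): sum1=49, sum2=105
  after byte 4 (0C): sum1=61, sum2=166
Checksum = sum2·256 + sum1 = 166·256 + 61 = 42557 = 0xA63D.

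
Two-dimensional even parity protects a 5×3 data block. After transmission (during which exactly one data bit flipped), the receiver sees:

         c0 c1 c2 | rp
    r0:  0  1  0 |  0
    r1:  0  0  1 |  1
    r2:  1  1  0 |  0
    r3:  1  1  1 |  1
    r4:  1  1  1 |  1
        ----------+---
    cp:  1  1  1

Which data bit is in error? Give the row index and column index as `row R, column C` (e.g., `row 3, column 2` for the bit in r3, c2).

Recompute each row's even parity and compare to rp:
  r0: data parity 1, sent rp 0 → mismatch
  r1: data parity 1, sent rp 1 → ok
  r2: data parity 0, sent rp 0 → ok
  r3: data parity 1, sent rp 1 → ok
  r4: data parity 1, sent rp 1 → ok
Recompute each column's even parity and compare to cp:
  c0: data parity 1, sent cp 1 → ok
  c1: data parity 0, sent cp 1 → mismatch
  c2: data parity 1, sent cp 1 → ok
Exactly one row (r0) and one column (c1) fail → the flipped bit is at their intersection.

row 0, column 1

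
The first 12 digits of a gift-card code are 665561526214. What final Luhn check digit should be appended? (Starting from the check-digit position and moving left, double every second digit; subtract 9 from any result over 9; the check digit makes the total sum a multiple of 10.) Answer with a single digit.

9

Partial digits right→left: 4 1 2 6 2 5 1 6 5 5 6 6
Double every second digit counting from the check-digit position (so the 1st, 3rd, 5th, ... of the partial from the right).
  doubled (with −9 where >9): 8 4 4 2 1 3 → sum 22
  kept as-is: 1 6 5 6 5 6 → sum 29
Total = 22 + 29 = 51.
Check digit = (10 − (51 mod 10)) mod 10 = 9.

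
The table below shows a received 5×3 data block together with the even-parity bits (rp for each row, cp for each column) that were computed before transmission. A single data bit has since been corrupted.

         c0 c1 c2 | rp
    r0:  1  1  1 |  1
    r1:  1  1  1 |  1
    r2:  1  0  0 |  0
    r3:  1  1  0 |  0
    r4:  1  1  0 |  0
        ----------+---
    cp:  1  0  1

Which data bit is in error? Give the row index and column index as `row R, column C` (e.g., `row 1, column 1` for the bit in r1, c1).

Recompute each row's even parity and compare to rp:
  r0: data parity 1, sent rp 1 → ok
  r1: data parity 1, sent rp 1 → ok
  r2: data parity 1, sent rp 0 → mismatch
  r3: data parity 0, sent rp 0 → ok
  r4: data parity 0, sent rp 0 → ok
Recompute each column's even parity and compare to cp:
  c0: data parity 1, sent cp 1 → ok
  c1: data parity 0, sent cp 0 → ok
  c2: data parity 0, sent cp 1 → mismatch
Exactly one row (r2) and one column (c2) fail → the flipped bit is at their intersection.

row 2, column 2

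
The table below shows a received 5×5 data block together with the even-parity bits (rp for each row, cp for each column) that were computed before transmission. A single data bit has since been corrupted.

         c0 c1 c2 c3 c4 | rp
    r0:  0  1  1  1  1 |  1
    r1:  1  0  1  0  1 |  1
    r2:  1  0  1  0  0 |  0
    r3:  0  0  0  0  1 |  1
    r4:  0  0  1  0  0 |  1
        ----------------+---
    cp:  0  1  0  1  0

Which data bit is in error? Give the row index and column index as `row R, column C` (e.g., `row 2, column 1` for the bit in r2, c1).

row 0, column 4

Recompute each row's even parity and compare to rp:
  r0: data parity 0, sent rp 1 → mismatch
  r1: data parity 1, sent rp 1 → ok
  r2: data parity 0, sent rp 0 → ok
  r3: data parity 1, sent rp 1 → ok
  r4: data parity 1, sent rp 1 → ok
Recompute each column's even parity and compare to cp:
  c0: data parity 0, sent cp 0 → ok
  c1: data parity 1, sent cp 1 → ok
  c2: data parity 0, sent cp 0 → ok
  c3: data parity 1, sent cp 1 → ok
  c4: data parity 1, sent cp 0 → mismatch
Exactly one row (r0) and one column (c4) fail → the flipped bit is at their intersection.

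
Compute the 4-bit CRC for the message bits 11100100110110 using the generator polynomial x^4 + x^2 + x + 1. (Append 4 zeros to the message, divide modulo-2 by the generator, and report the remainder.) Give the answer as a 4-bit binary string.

Append 4 zeros: 111001001101100000. Divide by 10111 (XOR where the leading bit is 1):
  pos 0: 11100 XOR 10111 = 01011
  pos 1: 10111 XOR 10111 = 00000
  pos 8: 11011 XOR 10111 = 01100
  pos 9: 11000 XOR 10111 = 01111
  pos 10: 11110 XOR 10111 = 01001
  pos 11: 10010 XOR 10111 = 00101
  pos 13: 10100 XOR 10111 = 00011
Remainder (last 4 bits) = 0011. This is the CRC / FCS.

0011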